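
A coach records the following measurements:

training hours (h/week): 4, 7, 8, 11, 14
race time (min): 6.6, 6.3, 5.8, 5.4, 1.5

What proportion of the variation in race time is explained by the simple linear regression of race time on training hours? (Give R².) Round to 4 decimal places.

n = 5, Σx = 44, Σy = 25.6, Σxy = 197.3, Σx² = 446, Σy² = 148.3
Sxx = Σx² − (Σx)²/n = 446 − 387.2 = 58.8
Sxy = Σxy − (Σx)(Σy)/n = 197.3 − 225.28 = -27.98
Syy = Σy² − (Σy)²/n = 148.3 − 131.072 = 17.228
R² = Sxy²/(Sxx·Syy) = (-27.98)²/(58.8·17.228) = 0.772829

0.7728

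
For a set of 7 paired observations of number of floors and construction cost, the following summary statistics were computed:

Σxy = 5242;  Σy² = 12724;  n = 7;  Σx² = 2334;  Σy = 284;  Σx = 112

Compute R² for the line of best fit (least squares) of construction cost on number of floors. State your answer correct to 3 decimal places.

Sxx = Σx² − (Σx)²/n = 2334 − 1792 = 542
Sxy = Σxy − (Σx)(Σy)/n = 5242 − 4544 = 698
Syy = Σy² − (Σy)²/n = 12724 − 11522.285714 = 1201.714286
R² = Sxy²/(Sxx·Syy) = (698)²/(542·1201.714286) = 0.748015

0.748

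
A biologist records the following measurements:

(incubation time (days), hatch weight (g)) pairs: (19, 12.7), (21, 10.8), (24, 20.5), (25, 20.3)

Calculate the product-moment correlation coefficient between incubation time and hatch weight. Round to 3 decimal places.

0.884

n = 4, Σx = 89, Σy = 64.3, Σxy = 1467.6, Σx² = 2003, Σy² = 1110.27
Sxx = Σx² − (Σx)²/n = 2003 − 1980.25 = 22.75
Sxy = Σxy − (Σx)(Σy)/n = 1467.6 − 1430.675 = 36.925
Syy = Σy² − (Σy)²/n = 1110.27 − 1033.6225 = 76.6475
r = Sxy/√(Sxx·Syy) = 36.925/√(1743.730625) = 36.925/41.758001 = 0.884262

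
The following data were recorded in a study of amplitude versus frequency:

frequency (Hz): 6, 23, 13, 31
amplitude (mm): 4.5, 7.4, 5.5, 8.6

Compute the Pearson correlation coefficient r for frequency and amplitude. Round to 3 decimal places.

n = 4, Σx = 73, Σy = 26, Σxy = 535.3, Σx² = 1695, Σy² = 179.22
Sxx = Σx² − (Σx)²/n = 1695 − 1332.25 = 362.75
Sxy = Σxy − (Σx)(Σy)/n = 535.3 − 474.5 = 60.8
Syy = Σy² − (Σy)²/n = 179.22 − 169 = 10.22
r = Sxy/√(Sxx·Syy) = 60.8/√(3707.305) = 60.8/60.887642 = 0.998561

0.999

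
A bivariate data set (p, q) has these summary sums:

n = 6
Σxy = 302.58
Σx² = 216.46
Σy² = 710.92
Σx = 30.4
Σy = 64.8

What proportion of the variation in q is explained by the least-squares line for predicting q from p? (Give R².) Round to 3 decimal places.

Sxx = Σx² − (Σx)²/n = 216.46 − 154.026667 = 62.433333
Sxy = Σxy − (Σx)(Σy)/n = 302.58 − 328.32 = -25.74
Syy = Σy² − (Σy)²/n = 710.92 − 699.84 = 11.08
R² = Sxy²/(Sxx·Syy) = (-25.74)²/(62.433333·11.08) = 0.957769

0.958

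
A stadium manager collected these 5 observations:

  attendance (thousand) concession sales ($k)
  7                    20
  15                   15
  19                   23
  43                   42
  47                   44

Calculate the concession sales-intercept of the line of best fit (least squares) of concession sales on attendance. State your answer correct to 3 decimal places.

n = 5, Σx = 131, Σy = 144, Σxy = 4676, Σx² = 4693
Sxx = Σx² − (Σx)²/n = 4693 − 3432.2 = 1260.8
Sxy = Σxy − (Σx)(Σy)/n = 4676 − 3772.8 = 903.2
b = Sxy/Sxx = 903.2/1260.8 = 0.716371
a = ȳ − b·x̄ = 28.8 − 0.716371·26.2 = 10.031091

10.031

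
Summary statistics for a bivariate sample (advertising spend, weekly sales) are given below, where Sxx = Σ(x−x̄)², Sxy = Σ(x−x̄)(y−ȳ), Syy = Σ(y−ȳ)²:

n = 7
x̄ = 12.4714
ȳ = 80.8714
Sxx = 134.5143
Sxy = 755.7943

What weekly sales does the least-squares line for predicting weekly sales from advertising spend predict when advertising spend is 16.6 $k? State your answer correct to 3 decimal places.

104.069

b = Sxy/Sxx = 755.7943/134.5143 = 5.618691
a = ȳ − b·x̄ = 80.8714 − 5.618691·12.4714 = 10.798456
ŷ(16.6) = a + b·16.6 = 10.798456 + 5.618691·16.6 = 104.068728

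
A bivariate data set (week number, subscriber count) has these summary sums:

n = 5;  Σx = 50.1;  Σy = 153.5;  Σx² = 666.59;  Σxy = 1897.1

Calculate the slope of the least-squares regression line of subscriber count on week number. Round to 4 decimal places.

Sxx = Σx² − (Σx)²/n = 666.59 − 502.002 = 164.588
Sxy = Σxy − (Σx)(Σy)/n = 1897.1 − 1538.07 = 359.03
b = Sxy/Sxx = 359.03/164.588 = 2.181386

2.1814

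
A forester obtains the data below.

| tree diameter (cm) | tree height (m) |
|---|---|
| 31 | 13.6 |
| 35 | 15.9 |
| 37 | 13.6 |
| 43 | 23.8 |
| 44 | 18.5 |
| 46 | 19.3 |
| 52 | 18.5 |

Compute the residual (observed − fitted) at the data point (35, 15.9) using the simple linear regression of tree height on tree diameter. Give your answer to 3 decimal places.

0.270

n = 7, Σx = 288, Σy = 123.2, Σxy = 5168.5, Σx² = 12160
Sxx = Σx² − (Σx)²/n = 12160 − 11849.142857 = 310.857143
Sxy = Σxy − (Σx)(Σy)/n = 5168.5 − 5068.8 = 99.7
b = Sxy/Sxx = 99.7/310.857143 = 0.320726
a = ȳ − b·x̄ = 17.6 − 0.320726·41.142857 = 4.404412
ŷ(35) = 4.404412 + 0.320726·35 = 15.629825
residual = y − ŷ = 15.9 − 15.629825 = 0.270175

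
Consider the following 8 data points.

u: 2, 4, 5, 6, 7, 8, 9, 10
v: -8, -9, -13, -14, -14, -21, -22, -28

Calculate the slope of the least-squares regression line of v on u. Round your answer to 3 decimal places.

-2.459

n = 8, Σx = 51, Σy = -129, Σxy = -945, Σx² = 375
Sxx = Σx² − (Σx)²/n = 375 − 325.125 = 49.875
Sxy = Σxy − (Σx)(Σy)/n = -945 − (-822.375) = -122.625
b = Sxy/Sxx = -122.625/49.875 = -2.458647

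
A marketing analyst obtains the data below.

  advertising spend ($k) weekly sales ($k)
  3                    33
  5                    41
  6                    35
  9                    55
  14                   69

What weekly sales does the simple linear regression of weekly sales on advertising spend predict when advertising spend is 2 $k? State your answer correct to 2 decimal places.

28.10

n = 5, Σx = 37, Σy = 233, Σxy = 1975, Σx² = 347
Sxx = Σx² − (Σx)²/n = 347 − 273.8 = 73.2
Sxy = Σxy − (Σx)(Σy)/n = 1975 − 1724.2 = 250.8
b = Sxy/Sxx = 250.8/73.2 = 3.426230
a = ȳ − b·x̄ = 46.6 − 3.426230·7.4 = 21.245902
ŷ(2) = a + b·2 = 21.245902 + 3.426230·2 = 28.098361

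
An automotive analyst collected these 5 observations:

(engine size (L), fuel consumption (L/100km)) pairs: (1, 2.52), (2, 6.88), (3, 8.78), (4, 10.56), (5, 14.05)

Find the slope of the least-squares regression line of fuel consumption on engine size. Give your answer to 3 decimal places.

2.674

n = 5, Σx = 15, Σy = 42.79, Σxy = 155.11, Σx² = 55
Sxx = Σx² − (Σx)²/n = 55 − 45 = 10
Sxy = Σxy − (Σx)(Σy)/n = 155.11 − 128.37 = 26.74
b = Sxy/Sxx = 26.74/10 = 2.674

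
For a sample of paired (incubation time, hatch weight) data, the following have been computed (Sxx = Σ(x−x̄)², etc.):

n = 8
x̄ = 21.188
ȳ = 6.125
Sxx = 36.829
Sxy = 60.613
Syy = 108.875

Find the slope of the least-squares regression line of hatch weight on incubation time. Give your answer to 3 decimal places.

b = Sxy/Sxx = 60.613/36.829 = 1.645795

1.646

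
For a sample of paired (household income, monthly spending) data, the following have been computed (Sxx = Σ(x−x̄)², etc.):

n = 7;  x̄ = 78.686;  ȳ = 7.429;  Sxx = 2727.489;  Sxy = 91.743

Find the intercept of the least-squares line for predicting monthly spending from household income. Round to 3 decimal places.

4.782

b = Sxy/Sxx = 91.743/2727.489 = 0.033636
a = ȳ − b·x̄ = 7.429 − 0.033636·78.686 = 4.782284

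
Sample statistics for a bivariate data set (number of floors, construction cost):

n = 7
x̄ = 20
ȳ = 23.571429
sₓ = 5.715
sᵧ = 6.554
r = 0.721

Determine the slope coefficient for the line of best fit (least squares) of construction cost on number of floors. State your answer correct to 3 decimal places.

0.827

b = r · sᵧ/sₓ = 0.721 · 6.554/5.715 = 0.826848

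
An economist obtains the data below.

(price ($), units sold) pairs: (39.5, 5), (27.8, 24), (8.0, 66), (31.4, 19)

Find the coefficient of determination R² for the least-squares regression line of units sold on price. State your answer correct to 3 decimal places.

n = 4, Σx = 106.7, Σy = 114, Σxy = 1989.3, Σx² = 3383.05, Σy² = 5318
Sxx = Σx² − (Σx)²/n = 3383.05 − 2846.2225 = 536.8275
Sxy = Σxy − (Σx)(Σy)/n = 1989.3 − 3040.95 = -1051.65
Syy = Σy² − (Σy)²/n = 5318 − 3249 = 2069
R² = Sxy²/(Sxx·Syy) = (-1051.65)²/(536.8275·2069) = 0.995743

0.996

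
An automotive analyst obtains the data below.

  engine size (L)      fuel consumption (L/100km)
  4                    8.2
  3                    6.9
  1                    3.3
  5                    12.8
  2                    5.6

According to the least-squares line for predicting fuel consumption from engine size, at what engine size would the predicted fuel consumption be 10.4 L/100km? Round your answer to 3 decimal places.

4.407

n = 5, Σx = 15, Σy = 36.8, Σxy = 132, Σx² = 55
Sxx = Σx² − (Σx)²/n = 55 − 45 = 10
Sxy = Σxy − (Σx)(Σy)/n = 132 − 110.4 = 21.6
b = Sxy/Sxx = 21.6/10 = 2.16
a = ȳ − b·x̄ = 7.36 − 2.16·3 = 0.88
Set a + b·x = 10.4: x = (10.4 − 0.88) / 2.16 = 4.407407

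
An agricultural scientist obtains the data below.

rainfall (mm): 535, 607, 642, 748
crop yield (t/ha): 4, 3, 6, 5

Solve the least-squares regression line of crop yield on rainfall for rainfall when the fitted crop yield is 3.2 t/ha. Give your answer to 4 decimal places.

n = 4, Σx = 2532, Σy = 18, Σxy = 11553, Σx² = 1626342
Sxx = Σx² − (Σx)²/n = 1626342 − 1602756 = 23586
Sxy = Σxy − (Σx)(Σy)/n = 11553 − 11394 = 159
b = Sxy/Sxx = 159/23586 = 0.006741
a = ȳ − b·x̄ = 4.5 − 0.006741·633 = 0.232765
Set a + b·x = 3.2: x = (3.2 − 0.232765) / 0.006741 = 440.158491

440.1585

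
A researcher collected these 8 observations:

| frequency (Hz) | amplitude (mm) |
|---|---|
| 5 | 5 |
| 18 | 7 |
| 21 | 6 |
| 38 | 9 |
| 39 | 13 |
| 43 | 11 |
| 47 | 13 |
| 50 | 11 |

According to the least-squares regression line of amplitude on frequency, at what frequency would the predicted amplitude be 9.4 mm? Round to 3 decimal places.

n = 8, Σx = 261, Σy = 75, Σxy = 2760, Σx² = 10313
Sxx = Σx² − (Σx)²/n = 10313 − 8515.125 = 1797.875
Sxy = Σxy − (Σx)(Σy)/n = 2760 − 2446.875 = 313.125
b = Sxy/Sxx = 313.125/1797.875 = 0.174164
a = ȳ − b·x̄ = 9.375 − 0.174164·32.625 = 3.692901
Set a + b·x = 9.4: x = (9.4 − 3.692901) / 0.174164 = 32.768543

32.769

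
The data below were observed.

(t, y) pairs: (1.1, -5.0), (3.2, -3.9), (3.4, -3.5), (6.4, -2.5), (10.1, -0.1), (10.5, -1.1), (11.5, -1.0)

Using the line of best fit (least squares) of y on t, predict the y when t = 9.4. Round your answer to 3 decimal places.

-1.282

n = 7, Σx = 46.2, Σy = -17.1, Σxy = -69.94, Σx² = 408.48
Sxx = Σx² − (Σx)²/n = 408.48 − 304.92 = 103.56
Sxy = Σxy − (Σx)(Σy)/n = -69.94 − (-112.86) = 42.92
b = Sxy/Sxx = 42.92/103.56 = 0.414446
a = ȳ − b·x̄ = -2.442857 − 0.414446·6.6 = -5.178199
ŷ(9.4) = a + b·9.4 = -5.178199 + 0.414446·9.4 = -1.282409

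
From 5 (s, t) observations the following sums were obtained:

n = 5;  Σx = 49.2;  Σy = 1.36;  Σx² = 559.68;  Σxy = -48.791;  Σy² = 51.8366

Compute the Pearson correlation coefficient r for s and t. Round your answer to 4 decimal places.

-0.9971

Sxx = Σx² − (Σx)²/n = 559.68 − 484.128 = 75.552
Sxy = Σxy − (Σx)(Σy)/n = -48.791 − 13.3824 = -62.1734
Syy = Σy² − (Σy)²/n = 51.8366 − 0.36992 = 51.46668
r = Sxy/√(Sxx·Syy) = -62.1734/√(3888.410607) = -62.1734/62.357122 = -0.997054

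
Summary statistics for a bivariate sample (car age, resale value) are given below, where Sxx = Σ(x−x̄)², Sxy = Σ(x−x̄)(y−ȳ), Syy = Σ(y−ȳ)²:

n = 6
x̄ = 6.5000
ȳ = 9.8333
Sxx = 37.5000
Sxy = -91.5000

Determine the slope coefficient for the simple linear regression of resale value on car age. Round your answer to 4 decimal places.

-2.4400

b = Sxy/Sxx = -91.5/37.5 = -2.44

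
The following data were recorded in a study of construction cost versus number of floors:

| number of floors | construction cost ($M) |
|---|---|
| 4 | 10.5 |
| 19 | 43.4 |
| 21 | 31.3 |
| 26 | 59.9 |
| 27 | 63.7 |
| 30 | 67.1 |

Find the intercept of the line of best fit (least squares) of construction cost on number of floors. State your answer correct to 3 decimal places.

-1.444

n = 6, Σx = 127, Σy = 275.9, Σxy = 6814.2, Σx² = 3123
Sxx = Σx² − (Σx)²/n = 3123 − 2688.166667 = 434.833333
Sxy = Σxy − (Σx)(Σy)/n = 6814.2 − 5839.883333 = 974.316667
b = Sxy/Sxx = 974.316667/434.833333 = 2.240667
a = ȳ − b·x̄ = 45.983333 − 2.240667·21.166667 = -1.444117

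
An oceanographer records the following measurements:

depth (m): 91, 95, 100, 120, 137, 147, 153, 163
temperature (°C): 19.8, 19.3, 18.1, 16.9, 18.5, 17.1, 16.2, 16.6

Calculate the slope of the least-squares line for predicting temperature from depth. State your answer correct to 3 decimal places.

-0.038

n = 8, Σx = 1006, Σy = 142.5, Σxy = 17705.9, Σx² = 132062
Sxx = Σx² − (Σx)²/n = 132062 − 126504.5 = 5557.5
Sxy = Σxy − (Σx)(Σy)/n = 17705.9 − 17919.375 = -213.475
b = Sxy/Sxx = -213.475/5557.5 = -0.038412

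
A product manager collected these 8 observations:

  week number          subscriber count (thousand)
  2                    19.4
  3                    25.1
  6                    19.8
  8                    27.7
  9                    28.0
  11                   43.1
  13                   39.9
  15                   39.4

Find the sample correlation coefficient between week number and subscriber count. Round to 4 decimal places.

0.8685

n = 8, Σx = 67, Σy = 242.4, Σxy = 2290.3, Σx² = 709, Σy² = 7951.68
Sxx = Σx² − (Σx)²/n = 709 − 561.125 = 147.875
Sxy = Σxy − (Σx)(Σy)/n = 2290.3 − 2030.1 = 260.2
Syy = Σy² − (Σy)²/n = 7951.68 − 7344.72 = 606.96
r = Sxy/√(Sxx·Syy) = 260.2/√(89754.21) = 260.2/299.590070 = 0.868520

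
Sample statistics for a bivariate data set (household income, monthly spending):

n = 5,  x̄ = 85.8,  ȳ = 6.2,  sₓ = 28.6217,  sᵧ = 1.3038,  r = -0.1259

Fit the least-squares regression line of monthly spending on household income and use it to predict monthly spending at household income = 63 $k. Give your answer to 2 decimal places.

b = r · sᵧ/sₓ = -0.1259 · 1.3038/28.6217 = -0.005735
a = ȳ − b·x̄ = 6.2 − (-0.005735)·85.8 = 6.692072
ŷ(63) = a + b·63 = 6.692072 + (-0.005735)·63 = 6.330760

6.33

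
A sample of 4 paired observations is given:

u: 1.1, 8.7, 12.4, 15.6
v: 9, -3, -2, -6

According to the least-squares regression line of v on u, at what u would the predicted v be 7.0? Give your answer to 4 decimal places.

n = 4, Σx = 37.8, Σy = -2, Σxy = -134.6, Σx² = 474.02
Sxx = Σx² − (Σx)²/n = 474.02 − 357.21 = 116.81
Sxy = Σxy − (Σx)(Σy)/n = -134.6 − (-18.9) = -115.7
b = Sxy/Sxx = -115.7/116.81 = -0.990497
a = ȳ − b·x̄ = -0.5 − (-0.990497)·9.45 = 8.860200
Set a + b·x = 7.0: x = (7.0 − 8.860200) / (-0.990497) = 1.878047

1.8780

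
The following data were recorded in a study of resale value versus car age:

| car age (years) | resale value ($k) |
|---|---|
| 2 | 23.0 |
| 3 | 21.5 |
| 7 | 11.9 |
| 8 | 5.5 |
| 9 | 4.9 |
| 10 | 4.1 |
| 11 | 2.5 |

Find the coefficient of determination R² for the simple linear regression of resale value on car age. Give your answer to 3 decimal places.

0.969

n = 7, Σx = 50, Σy = 73.4, Σxy = 350.4, Σx² = 428, Σy² = 1210.18
Sxx = Σx² − (Σx)²/n = 428 − 357.142857 = 70.857143
Sxy = Σxy − (Σx)(Σy)/n = 350.4 − 524.285714 = -173.885714
Syy = Σy² − (Σy)²/n = 1210.18 − 769.651429 = 440.528571
R² = Sxy²/(Sxx·Syy) = (-173.885714)²/(70.857143·440.528571) = 0.968657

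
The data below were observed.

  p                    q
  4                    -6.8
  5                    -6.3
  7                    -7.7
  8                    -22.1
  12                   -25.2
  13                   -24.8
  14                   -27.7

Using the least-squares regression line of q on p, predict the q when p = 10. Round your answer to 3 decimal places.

-19.485

n = 7, Σx = 63, Σy = -120.6, Σxy = -1302, Σx² = 663
Sxx = Σx² − (Σx)²/n = 663 − 567 = 96
Sxy = Σxy − (Σx)(Σy)/n = -1302 − (-1085.4) = -216.6
b = Sxy/Sxx = -216.6/96 = -2.25625
a = ȳ − b·x̄ = -17.228571 − (-2.25625)·9 = 3.077679
ŷ(10) = a + b·10 = 3.077679 + (-2.25625)·10 = -19.484821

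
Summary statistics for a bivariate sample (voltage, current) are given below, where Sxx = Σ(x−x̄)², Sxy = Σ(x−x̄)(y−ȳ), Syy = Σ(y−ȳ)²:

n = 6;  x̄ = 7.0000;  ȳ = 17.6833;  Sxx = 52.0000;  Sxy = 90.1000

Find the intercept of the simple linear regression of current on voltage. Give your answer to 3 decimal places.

b = Sxy/Sxx = 90.1/52 = 1.732692
a = ȳ − b·x̄ = 17.6833 − 1.732692·7 = 5.554454

5.554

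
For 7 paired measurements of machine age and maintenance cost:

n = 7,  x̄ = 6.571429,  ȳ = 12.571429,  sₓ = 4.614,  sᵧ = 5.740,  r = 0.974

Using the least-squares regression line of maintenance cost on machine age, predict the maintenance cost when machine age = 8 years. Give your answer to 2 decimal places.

b = r · sᵧ/sₓ = 0.974 · 5.74/4.614 = 1.211695
a = ȳ − b·x̄ = 12.571429 − 1.211695·6.571429 = 4.608862
ŷ(8) = a + b·8 = 4.608862 + 1.211695·8 = 14.302421

14.30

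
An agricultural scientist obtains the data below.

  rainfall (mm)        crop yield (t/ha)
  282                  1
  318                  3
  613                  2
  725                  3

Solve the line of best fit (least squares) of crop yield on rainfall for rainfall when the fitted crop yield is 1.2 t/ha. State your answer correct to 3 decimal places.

n = 4, Σx = 1938, Σy = 9, Σxy = 4637, Σx² = 1082042
Sxx = Σx² − (Σx)²/n = 1082042 − 938961 = 143081
Sxy = Σxy − (Σx)(Σy)/n = 4637 − 4360.5 = 276.5
b = Sxy/Sxx = 276.5/143081 = 0.001932
a = ȳ − b·x̄ = 2.25 − 0.001932·484.5 = 1.313717
Set a + b·x = 1.2: x = (1.2 − 1.313717) / 0.001932 = -58.845570

-58.846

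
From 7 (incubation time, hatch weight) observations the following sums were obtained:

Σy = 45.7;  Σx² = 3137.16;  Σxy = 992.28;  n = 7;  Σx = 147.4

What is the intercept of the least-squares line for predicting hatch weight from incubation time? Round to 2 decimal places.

-12.40

Sxx = Σx² − (Σx)²/n = 3137.16 − 3103.822857 = 33.337143
Sxy = Σxy − (Σx)(Σy)/n = 992.28 − 962.311429 = 29.968571
b = Sxy/Sxx = 29.968571/33.337143 = 0.898954
a = ȳ − b·x̄ = 6.528571 − 0.898954·21.057143 = -12.400840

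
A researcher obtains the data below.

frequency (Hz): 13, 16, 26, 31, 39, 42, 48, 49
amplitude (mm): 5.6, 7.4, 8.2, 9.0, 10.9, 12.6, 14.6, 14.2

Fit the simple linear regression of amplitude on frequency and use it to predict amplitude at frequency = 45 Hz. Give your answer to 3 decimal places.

13.105

n = 8, Σx = 264, Σy = 82.5, Σxy = 3034.3, Σx² = 10052
Sxx = Σx² − (Σx)²/n = 10052 − 8712 = 1340
Sxy = Σxy − (Σx)(Σy)/n = 3034.3 − 2722.5 = 311.8
b = Sxy/Sxx = 311.8/1340 = 0.232687
a = ȳ − b·x̄ = 10.3125 − 0.232687·33 = 2.633843
ŷ(45) = a + b·45 = 2.633843 + 0.232687·45 = 13.104739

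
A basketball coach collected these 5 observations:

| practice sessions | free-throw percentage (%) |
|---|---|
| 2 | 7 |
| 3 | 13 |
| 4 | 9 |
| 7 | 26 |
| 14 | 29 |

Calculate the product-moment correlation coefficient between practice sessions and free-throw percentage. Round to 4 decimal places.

n = 5, Σx = 30, Σy = 84, Σxy = 677, Σx² = 274, Σy² = 1816
Sxx = Σx² − (Σx)²/n = 274 − 180 = 94
Sxy = Σxy − (Σx)(Σy)/n = 677 − 504 = 173
Syy = Σy² − (Σy)²/n = 1816 − 1411.2 = 404.8
r = Sxy/√(Sxx·Syy) = 173/√(38051.2) = 173/195.067168 = 0.886874

0.8869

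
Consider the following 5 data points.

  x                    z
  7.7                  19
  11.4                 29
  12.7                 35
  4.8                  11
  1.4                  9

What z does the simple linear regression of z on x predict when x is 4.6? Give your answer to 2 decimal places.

13.54

n = 5, Σx = 38, Σy = 103, Σxy = 986.8, Σx² = 375.54
Sxx = Σx² − (Σx)²/n = 375.54 − 288.8 = 86.74
Sxy = Σxy − (Σx)(Σy)/n = 986.8 − 782.8 = 204
b = Sxy/Sxx = 204/86.74 = 2.351856
a = ȳ − b·x̄ = 20.6 − 2.351856·7.6 = 2.725893
ŷ(4.6) = a + b·4.6 = 2.725893 + 2.351856·4.6 = 13.544432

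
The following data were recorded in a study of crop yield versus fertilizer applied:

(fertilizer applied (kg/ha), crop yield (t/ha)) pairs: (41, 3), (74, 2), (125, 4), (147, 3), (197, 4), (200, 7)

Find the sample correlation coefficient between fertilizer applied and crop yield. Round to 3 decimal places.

0.711

n = 6, Σx = 784, Σy = 23, Σxy = 3400, Σx² = 123200, Σy² = 103
Sxx = Σx² − (Σx)²/n = 123200 − 102442.666667 = 20757.333333
Sxy = Σxy − (Σx)(Σy)/n = 3400 − 3005.333333 = 394.666667
Syy = Σy² − (Σy)²/n = 103 − 88.166667 = 14.833333
r = Sxy/√(Sxx·Syy) = 394.666667/√(307900.444444) = 394.666667/554.887776 = 0.711255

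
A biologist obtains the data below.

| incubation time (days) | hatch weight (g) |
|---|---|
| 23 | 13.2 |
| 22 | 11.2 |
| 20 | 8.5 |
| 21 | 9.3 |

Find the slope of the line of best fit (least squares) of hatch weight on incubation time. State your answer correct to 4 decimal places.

n = 4, Σx = 86, Σy = 42.2, Σxy = 915.3, Σx² = 1854
Sxx = Σx² − (Σx)²/n = 1854 − 1849 = 5
Sxy = Σxy − (Σx)(Σy)/n = 915.3 − 907.3 = 8
b = Sxy/Sxx = 8/5 = 1.6

1.6000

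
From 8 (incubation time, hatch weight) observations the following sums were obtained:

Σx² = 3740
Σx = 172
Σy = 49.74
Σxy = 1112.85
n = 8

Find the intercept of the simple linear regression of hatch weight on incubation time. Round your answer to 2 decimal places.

-16.02

Sxx = Σx² − (Σx)²/n = 3740 − 3698 = 42
Sxy = Σxy − (Σx)(Σy)/n = 1112.85 − 1069.41 = 43.44
b = Sxy/Sxx = 43.44/42 = 1.034286
a = ȳ − b·x̄ = 6.2175 − 1.034286·21.5 = -16.019643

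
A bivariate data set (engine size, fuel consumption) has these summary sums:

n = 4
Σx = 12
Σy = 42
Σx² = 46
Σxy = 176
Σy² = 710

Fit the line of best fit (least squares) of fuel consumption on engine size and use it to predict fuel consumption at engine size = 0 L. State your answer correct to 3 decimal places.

Sxx = Σx² − (Σx)²/n = 46 − 36 = 10
Sxy = Σxy − (Σx)(Σy)/n = 176 − 126 = 50
b = Sxy/Sxx = 50/10 = 5
a = ȳ − b·x̄ = 10.5 − 5·3 = -4.5
ŷ(0) = a + b·0 = -4.5 + 5·0 = -4.5

-4.500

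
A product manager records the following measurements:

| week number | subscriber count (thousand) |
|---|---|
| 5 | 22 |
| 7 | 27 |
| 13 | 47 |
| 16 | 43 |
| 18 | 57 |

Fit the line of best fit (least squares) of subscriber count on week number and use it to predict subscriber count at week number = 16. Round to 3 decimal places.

49.508

n = 5, Σx = 59, Σy = 196, Σxy = 2624, Σx² = 823
Sxx = Σx² − (Σx)²/n = 823 − 696.2 = 126.8
Sxy = Σxy − (Σx)(Σy)/n = 2624 − 2312.8 = 311.2
b = Sxy/Sxx = 311.2/126.8 = 2.454259
a = ȳ − b·x̄ = 39.2 − 2.454259·11.8 = 10.239748
ŷ(16) = a + b·16 = 10.239748 + 2.454259·16 = 49.507886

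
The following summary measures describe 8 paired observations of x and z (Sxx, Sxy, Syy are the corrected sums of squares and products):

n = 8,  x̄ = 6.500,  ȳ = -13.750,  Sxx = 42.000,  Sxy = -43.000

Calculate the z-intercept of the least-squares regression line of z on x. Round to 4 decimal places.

-7.0952

b = Sxy/Sxx = -43/42 = -1.023810
a = ȳ − b·x̄ = -13.75 − (-1.023810)·6.5 = -7.095238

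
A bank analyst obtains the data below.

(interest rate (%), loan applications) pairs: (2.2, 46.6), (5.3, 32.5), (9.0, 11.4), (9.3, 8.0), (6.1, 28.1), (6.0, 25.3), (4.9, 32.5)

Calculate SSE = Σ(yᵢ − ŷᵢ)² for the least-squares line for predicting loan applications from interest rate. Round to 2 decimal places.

n = 7, Σx = 42.8, Σy = 184.4, Σxy = 934.23, Σx² = 297.64, Σy² = 5907.72
Sxx = Σx² − (Σx)²/n = 297.64 − 261.691429 = 35.948571
Sxy = Σxy − (Σx)(Σy)/n = 934.23 − 1127.474286 = -193.244286
Syy = Σy² − (Σy)²/n = 5907.72 − 4857.622857 = 1050.097143
b = Sxy/Sxx = -193.244286/35.948571 = -5.375576
SSE = Syy − b·Sxy = 1050.097143 − (-5.375576)·(-193.244286) = 11.297756

11.30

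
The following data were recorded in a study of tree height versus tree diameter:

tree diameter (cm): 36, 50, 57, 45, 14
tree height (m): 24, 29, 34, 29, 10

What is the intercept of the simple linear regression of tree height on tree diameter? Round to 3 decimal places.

3.026

n = 5, Σx = 202, Σy = 126, Σxy = 5697, Σx² = 9266
Sxx = Σx² − (Σx)²/n = 9266 − 8160.8 = 1105.2
Sxy = Σxy − (Σx)(Σy)/n = 5697 − 5090.4 = 606.6
b = Sxy/Sxx = 606.6/1105.2 = 0.548860
a = ȳ − b·x̄ = 25.2 − 0.548860·40.4 = 3.026059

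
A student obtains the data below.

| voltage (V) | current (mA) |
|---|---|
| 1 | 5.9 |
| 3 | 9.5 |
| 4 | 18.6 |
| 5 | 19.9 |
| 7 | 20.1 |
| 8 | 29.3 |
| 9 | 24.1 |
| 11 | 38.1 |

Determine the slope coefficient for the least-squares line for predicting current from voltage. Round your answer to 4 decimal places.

n = 8, Σx = 48, Σy = 165.5, Σxy = 1219.4, Σx² = 366
Sxx = Σx² − (Σx)²/n = 366 − 288 = 78
Sxy = Σxy − (Σx)(Σy)/n = 1219.4 − 993 = 226.4
b = Sxy/Sxx = 226.4/78 = 2.902564

2.9026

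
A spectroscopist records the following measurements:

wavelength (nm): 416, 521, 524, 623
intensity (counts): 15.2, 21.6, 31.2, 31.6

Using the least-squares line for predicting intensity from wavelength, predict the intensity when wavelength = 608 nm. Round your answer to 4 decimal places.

31.8834

n = 4, Σx = 2084, Σy = 99.6, Σxy = 53612.4, Σx² = 1107202
Sxx = Σx² − (Σx)²/n = 1107202 − 1085764 = 21438
Sxy = Σxy − (Σx)(Σy)/n = 53612.4 − 51891.6 = 1720.8
b = Sxy/Sxx = 1720.8/21438 = 0.080269
a = ȳ − b·x̄ = 24.9 − 0.080269·521 = -16.919983
ŷ(608) = a + b·608 = -16.919983 + 0.080269·608 = 31.883375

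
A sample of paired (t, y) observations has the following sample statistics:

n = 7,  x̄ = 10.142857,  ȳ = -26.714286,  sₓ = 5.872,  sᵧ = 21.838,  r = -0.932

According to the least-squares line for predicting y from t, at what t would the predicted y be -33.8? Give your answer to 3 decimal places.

12.187

b = r · sᵧ/sₓ = -0.932 · 21.838/5.872 = -3.466113
a = ȳ − b·x̄ = -26.714286 − (-3.466113)·10.142857 = 8.442003
Set a + b·x = -33.8: x = (-33.8 − 8.442003) / (-3.466113) = 12.187139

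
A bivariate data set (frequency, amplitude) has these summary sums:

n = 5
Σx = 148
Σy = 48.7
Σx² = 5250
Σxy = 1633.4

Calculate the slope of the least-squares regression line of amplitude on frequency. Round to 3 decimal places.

0.221

Sxx = Σx² − (Σx)²/n = 5250 − 4380.8 = 869.2
Sxy = Σxy − (Σx)(Σy)/n = 1633.4 − 1441.52 = 191.88
b = Sxy/Sxx = 191.88/869.2 = 0.220755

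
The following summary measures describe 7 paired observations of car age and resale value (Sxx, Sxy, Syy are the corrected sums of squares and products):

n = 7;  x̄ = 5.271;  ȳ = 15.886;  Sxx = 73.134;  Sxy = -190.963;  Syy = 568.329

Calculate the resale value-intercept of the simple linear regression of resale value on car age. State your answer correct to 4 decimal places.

b = Sxy/Sxx = -190.963/73.134 = -2.611138
a = ȳ − b·x̄ = 15.886 − (-2.611138)·5.271 = 29.649311

29.6493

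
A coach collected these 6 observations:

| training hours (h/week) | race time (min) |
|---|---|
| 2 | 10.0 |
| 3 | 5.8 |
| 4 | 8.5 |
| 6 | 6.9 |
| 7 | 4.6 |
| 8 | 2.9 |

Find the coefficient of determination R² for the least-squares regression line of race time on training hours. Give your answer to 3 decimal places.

n = 6, Σx = 30, Σy = 38.7, Σxy = 168.2, Σx² = 178, Σy² = 283.07
Sxx = Σx² − (Σx)²/n = 178 − 150 = 28
Sxy = Σxy − (Σx)(Σy)/n = 168.2 − 193.5 = -25.3
Syy = Σy² − (Σy)²/n = 283.07 − 249.615 = 33.455
R² = Sxy²/(Sxx·Syy) = (-25.3)²/(28·33.455) = 0.683317

0.683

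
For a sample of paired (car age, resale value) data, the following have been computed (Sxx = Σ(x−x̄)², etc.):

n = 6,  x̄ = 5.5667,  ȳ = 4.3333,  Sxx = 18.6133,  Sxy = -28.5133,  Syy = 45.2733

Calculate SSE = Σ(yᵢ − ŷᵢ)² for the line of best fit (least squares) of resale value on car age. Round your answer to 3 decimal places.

b = Sxy/Sxx = -28.5133/18.6133 = -1.531878
SSE = Syy − b·Sxy = 45.2733 − (-1.531878)·(-28.5133) = 1.594410

1.594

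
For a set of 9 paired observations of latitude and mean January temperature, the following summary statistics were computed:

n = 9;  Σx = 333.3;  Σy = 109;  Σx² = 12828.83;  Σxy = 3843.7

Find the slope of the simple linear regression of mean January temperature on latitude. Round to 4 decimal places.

-0.3973

Sxx = Σx² − (Σx)²/n = 12828.83 − 12343.21 = 485.62
Sxy = Σxy − (Σx)(Σy)/n = 3843.7 − 4036.633333 = -192.933333
b = Sxy/Sxx = -192.933333/485.62 = -0.397293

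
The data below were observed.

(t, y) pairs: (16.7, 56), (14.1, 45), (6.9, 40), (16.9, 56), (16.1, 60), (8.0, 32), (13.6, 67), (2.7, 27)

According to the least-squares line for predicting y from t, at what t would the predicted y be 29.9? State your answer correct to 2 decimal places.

3.96

n = 8, Σx = 95, Σy = 383, Σxy = 4998.2, Σx² = 1326.38
Sxx = Σx² − (Σx)²/n = 1326.38 − 1128.125 = 198.255
Sxy = Σxy − (Σx)(Σy)/n = 4998.2 − 4548.125 = 450.075
b = Sxy/Sxx = 450.075/198.255 = 2.270182
a = ȳ − b·x̄ = 47.875 − 2.270182·11.875 = 20.916585
Set a + b·x = 29.9: x = (29.9 − 20.916585) / 2.270182 = 3.957134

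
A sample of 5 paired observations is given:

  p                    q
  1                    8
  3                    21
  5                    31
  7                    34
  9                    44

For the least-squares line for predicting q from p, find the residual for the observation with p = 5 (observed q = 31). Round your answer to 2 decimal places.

n = 5, Σx = 25, Σy = 138, Σxy = 860, Σx² = 165
Sxx = Σx² − (Σx)²/n = 165 − 125 = 40
Sxy = Σxy − (Σx)(Σy)/n = 860 − 690 = 170
b = Sxy/Sxx = 170/40 = 4.25
a = ȳ − b·x̄ = 27.6 − 4.25·5 = 6.35
ŷ(5) = 6.35 + 4.25·5 = 27.6
residual = y − ŷ = 31 − 27.6 = 3.4

3.40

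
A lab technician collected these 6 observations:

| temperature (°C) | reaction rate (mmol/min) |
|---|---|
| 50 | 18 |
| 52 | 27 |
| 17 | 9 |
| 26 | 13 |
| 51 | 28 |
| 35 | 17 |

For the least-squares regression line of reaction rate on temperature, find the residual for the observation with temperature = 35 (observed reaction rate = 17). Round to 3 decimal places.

n = 6, Σx = 231, Σy = 112, Σxy = 4818, Σx² = 9995
Sxx = Σx² − (Σx)²/n = 9995 − 8893.5 = 1101.5
Sxy = Σxy − (Σx)(Σy)/n = 4818 − 4312 = 506
b = Sxy/Sxx = 506/1101.5 = 0.459374
a = ȳ − b·x̄ = 18.666667 − 0.459374·38.5 = 0.980784
ŷ(35) = 0.980784 + 0.459374·35 = 17.058859
residual = y − ŷ = 17 − 17.058859 = -0.058859

-0.059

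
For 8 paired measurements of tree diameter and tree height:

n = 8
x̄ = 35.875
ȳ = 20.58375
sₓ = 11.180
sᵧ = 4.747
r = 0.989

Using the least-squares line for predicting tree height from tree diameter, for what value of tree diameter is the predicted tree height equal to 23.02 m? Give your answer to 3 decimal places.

b = r · sᵧ/sₓ = 0.989 · 4.747/11.18 = 0.419927
a = ȳ − b·x̄ = 20.58375 − 0.419927·35.875 = 5.518872
Set a + b·x = 23.02: x = (23.02 − 5.518872) / 0.419927 = 41.676605

41.677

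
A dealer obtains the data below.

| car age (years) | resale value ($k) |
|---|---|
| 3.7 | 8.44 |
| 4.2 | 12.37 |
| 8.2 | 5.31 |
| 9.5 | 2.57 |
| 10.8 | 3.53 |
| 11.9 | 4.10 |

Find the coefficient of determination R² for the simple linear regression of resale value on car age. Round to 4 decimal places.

0.7399

n = 6, Σx = 48.3, Σy = 36.32, Σxy = 238.053, Σx² = 447.07, Σy² = 288.3224
Sxx = Σx² − (Σx)²/n = 447.07 − 388.815 = 58.255
Sxy = Σxy − (Σx)(Σy)/n = 238.053 − 292.376 = -54.323
Syy = Σy² − (Σy)²/n = 288.3224 − 219.857067 = 68.465333
R² = Sxy²/(Sxx·Syy) = (-54.323)²/(58.255·68.465333) = 0.739884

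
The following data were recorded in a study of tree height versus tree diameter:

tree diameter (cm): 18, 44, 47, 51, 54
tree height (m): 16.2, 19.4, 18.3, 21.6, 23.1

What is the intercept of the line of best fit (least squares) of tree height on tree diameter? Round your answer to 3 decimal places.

n = 5, Σx = 214, Σy = 98.6, Σxy = 4354.3, Σx² = 9986
Sxx = Σx² − (Σx)²/n = 9986 − 9159.2 = 826.8
Sxy = Σxy − (Σx)(Σy)/n = 4354.3 − 4220.08 = 134.22
b = Sxy/Sxx = 134.22/826.8 = 0.162337
a = ȳ − b·x̄ = 19.72 − 0.162337·42.8 = 12.771988

12.772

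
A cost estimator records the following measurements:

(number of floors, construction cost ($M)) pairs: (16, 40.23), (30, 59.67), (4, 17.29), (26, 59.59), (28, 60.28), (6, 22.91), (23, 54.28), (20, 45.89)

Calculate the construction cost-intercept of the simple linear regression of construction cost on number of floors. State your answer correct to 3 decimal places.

12.059

n = 8, Σx = 153, Σy = 360.14, Σxy = 8043.82, Σx² = 3597
Sxx = Σx² − (Σx)²/n = 3597 − 2926.125 = 670.875
Sxy = Σxy − (Σx)(Σy)/n = 8043.82 − 6887.6775 = 1156.1425
b = Sxy/Sxx = 1156.1425/670.875 = 1.723335
a = ȳ − b·x̄ = 45.0175 − 1.723335·19.125 = 12.058714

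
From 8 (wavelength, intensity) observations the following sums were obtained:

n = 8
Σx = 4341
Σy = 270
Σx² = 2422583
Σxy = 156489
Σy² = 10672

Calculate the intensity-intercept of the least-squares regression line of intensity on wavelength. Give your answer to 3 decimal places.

Sxx = Σx² − (Σx)²/n = 2422583 − 2355535.125 = 67047.875
Sxy = Σxy − (Σx)(Σy)/n = 156489 − 146508.75 = 9980.25
b = Sxy/Sxx = 9980.25/67047.875 = 0.148853
a = ȳ − b·x̄ = 33.75 − 0.148853·542.625 = -47.021138

-47.021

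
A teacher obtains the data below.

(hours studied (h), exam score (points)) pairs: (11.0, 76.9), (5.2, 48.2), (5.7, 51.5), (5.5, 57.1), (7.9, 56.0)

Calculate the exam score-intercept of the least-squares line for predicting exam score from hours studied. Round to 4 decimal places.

28.1185

n = 5, Σx = 35.3, Σy = 289.7, Σxy = 2146.54, Σx² = 273.19
Sxx = Σx² − (Σx)²/n = 273.19 − 249.218 = 23.972
Sxy = Σxy − (Σx)(Σy)/n = 2146.54 − 2045.282 = 101.258
b = Sxy/Sxx = 101.258/23.972 = 4.224011
a = ȳ − b·x̄ = 57.94 − 4.224011·7.06 = 28.118480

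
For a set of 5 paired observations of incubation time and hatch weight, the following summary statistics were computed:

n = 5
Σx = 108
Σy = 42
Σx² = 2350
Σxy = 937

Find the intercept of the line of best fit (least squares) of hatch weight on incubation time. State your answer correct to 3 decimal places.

Sxx = Σx² − (Σx)²/n = 2350 − 2332.8 = 17.2
Sxy = Σxy − (Σx)(Σy)/n = 937 − 907.2 = 29.8
b = Sxy/Sxx = 29.8/17.2 = 1.732558
a = ȳ − b·x̄ = 8.4 − 1.732558·21.6 = -29.023256

-29.023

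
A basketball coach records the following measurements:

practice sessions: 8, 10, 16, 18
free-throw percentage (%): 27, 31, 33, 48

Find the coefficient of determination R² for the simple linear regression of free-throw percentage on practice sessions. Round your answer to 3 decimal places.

n = 4, Σx = 52, Σy = 139, Σxy = 1918, Σx² = 744, Σy² = 5083
Sxx = Σx² − (Σx)²/n = 744 − 676 = 68
Sxy = Σxy − (Σx)(Σy)/n = 1918 − 1807 = 111
Syy = Σy² − (Σy)²/n = 5083 − 4830.25 = 252.75
R² = Sxy²/(Sxx·Syy) = (111)²/(68·252.75) = 0.716879

0.717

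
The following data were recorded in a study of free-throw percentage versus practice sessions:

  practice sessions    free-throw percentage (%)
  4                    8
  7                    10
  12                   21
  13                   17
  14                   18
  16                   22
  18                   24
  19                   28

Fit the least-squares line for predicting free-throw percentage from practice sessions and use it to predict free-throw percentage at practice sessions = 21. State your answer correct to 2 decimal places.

n = 8, Σx = 103, Σy = 148, Σxy = 2143, Σx² = 1515
Sxx = Σx² − (Σx)²/n = 1515 − 1326.125 = 188.875
Sxy = Σxy − (Σx)(Σy)/n = 2143 − 1905.5 = 237.5
b = Sxy/Sxx = 237.5/188.875 = 1.257445
a = ȳ − b·x̄ = 18.5 − 1.257445·12.875 = 2.310390
ŷ(21) = a + b·21 = 2.310390 + 1.257445·21 = 28.716744

28.72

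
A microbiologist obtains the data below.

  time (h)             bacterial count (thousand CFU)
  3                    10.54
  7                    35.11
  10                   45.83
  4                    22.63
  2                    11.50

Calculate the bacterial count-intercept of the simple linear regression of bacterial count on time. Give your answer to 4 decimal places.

1.3043

n = 5, Σx = 26, Σy = 125.61, Σxy = 849.21, Σx² = 178
Sxx = Σx² − (Σx)²/n = 178 − 135.2 = 42.8
Sxy = Σxy − (Σx)(Σy)/n = 849.21 − 653.172 = 196.038
b = Sxy/Sxx = 196.038/42.8 = 4.580327
a = ȳ − b·x̄ = 25.122 − 4.580327·5.2 = 1.304299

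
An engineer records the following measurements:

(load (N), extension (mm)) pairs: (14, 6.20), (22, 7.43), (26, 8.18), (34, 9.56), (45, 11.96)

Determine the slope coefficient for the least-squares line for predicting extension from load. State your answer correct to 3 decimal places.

0.186

n = 5, Σx = 141, Σy = 43.33, Σxy = 1326.18, Σx² = 4537
Sxx = Σx² − (Σx)²/n = 4537 − 3976.2 = 560.8
Sxy = Σxy − (Σx)(Σy)/n = 1326.18 − 1221.906 = 104.274
b = Sxy/Sxx = 104.274/560.8 = 0.185938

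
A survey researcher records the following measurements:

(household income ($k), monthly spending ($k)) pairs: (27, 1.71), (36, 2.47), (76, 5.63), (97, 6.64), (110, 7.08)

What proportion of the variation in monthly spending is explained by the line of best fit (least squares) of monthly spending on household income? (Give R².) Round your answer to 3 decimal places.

n = 5, Σx = 346, Σy = 23.53, Σxy = 1985.85, Σx² = 29310, Σy² = 134.9379
Sxx = Σx² − (Σx)²/n = 29310 − 23943.2 = 5366.8
Sxy = Σxy − (Σx)(Σy)/n = 1985.85 − 1628.276 = 357.574
Syy = Σy² − (Σy)²/n = 134.9379 − 110.73218 = 24.20572
R² = Sxy²/(Sxx·Syy) = (357.574)²/(5366.8·24.20572) = 0.984234

0.984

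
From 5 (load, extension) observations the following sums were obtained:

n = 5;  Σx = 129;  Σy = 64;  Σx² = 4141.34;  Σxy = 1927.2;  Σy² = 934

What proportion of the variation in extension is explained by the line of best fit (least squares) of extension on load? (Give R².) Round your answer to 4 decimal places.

Sxx = Σx² − (Σx)²/n = 4141.34 − 3328.2 = 813.14
Sxy = Σxy − (Σx)(Σy)/n = 1927.2 − 1651.2 = 276
Syy = Σy² − (Σy)²/n = 934 − 819.2 = 114.8
R² = Sxy²/(Sxx·Syy) = (276)²/(813.14·114.8) = 0.816039

0.8160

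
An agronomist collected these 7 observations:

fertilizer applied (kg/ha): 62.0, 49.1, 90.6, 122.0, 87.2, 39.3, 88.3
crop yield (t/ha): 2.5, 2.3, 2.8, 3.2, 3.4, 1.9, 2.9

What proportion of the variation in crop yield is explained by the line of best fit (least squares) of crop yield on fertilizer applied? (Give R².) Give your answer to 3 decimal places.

0.760

n = 7, Σx = 538.5, Σy = 19, Σxy = 1539.23, Σx² = 46292.39, Σy² = 53.2
Sxx = Σx² − (Σx)²/n = 46292.39 − 41426.035714 = 4866.354286
Sxy = Σxy − (Σx)(Σy)/n = 1539.23 − 1461.642857 = 77.587143
Syy = Σy² − (Σy)²/n = 53.2 − 51.571429 = 1.628571
R² = Sxy²/(Sxx·Syy) = (77.587143)²/(4866.354286·1.628571) = 0.759572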